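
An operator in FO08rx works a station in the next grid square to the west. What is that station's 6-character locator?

Longitude subsquare r = 17; −1 → 16 = q.
The latitude characters are unchanged.

FO08qx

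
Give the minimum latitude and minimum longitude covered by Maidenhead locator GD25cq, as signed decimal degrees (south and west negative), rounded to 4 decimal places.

-54.3333, -55.8333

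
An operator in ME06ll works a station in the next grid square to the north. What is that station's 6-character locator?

ME06lm

Latitude subsquare l = 11; +1 → 12 = m.
The longitude characters are unchanged.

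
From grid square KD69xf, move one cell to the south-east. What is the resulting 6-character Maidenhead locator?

KD79ae

Longitude subsquare x = 23; +1 → 24, wraps to 0 = a, carry into square.
Longitude square 6; +1 → 7.
Latitude subsquare f = 5; −1 → 4 = e.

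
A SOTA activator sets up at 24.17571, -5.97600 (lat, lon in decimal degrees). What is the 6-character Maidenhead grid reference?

IL74ae

Add 180° to longitude and 90° to latitude: 174.0240, 114.1757.
Field: 174.0240/20 → 8 → I, 114.1757/10 → 11 → L; chars IL.
Square: 14.0240/2 → 7, 4.1757/1 → 4; chars 74.
Subsquare: 0.0240/0.0833333 → 0 → a, 0.1757/0.0416667 → 4 → e; chars ae.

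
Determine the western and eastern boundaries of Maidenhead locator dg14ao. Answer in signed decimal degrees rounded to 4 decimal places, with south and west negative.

Field D=3, G=6: +3·20° lon, +6·10° lat → SW at lon -120°, lat -30°.
Square 1, 4: +1·2° lon, +4·1° lat → SW at lon -118°, lat -26°.
Subsquare a=0, o=14: +0·0.0833333° lon, +14·0.0416667° lat → SW at lon -118°, lat -25.4167°.
Cell spans 0.0833333° lon × 0.0416667° lat.
west -118.0000, east -117.9167.

-118.0000, -117.9167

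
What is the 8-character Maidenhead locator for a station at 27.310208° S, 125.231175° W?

CG72jq25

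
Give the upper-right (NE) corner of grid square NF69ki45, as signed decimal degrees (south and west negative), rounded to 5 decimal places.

Field N=13, F=5: +13·20° lon, +5·10° lat → SW at lon 80°, lat -40°.
Square 6, 9: +6·2° lon, +9·1° lat → SW at lon 92°, lat -31°.
Subsquare k=10, i=8: +10·0.0833333° lon, +8·0.0416667° lat → SW at lon 92.8333°, lat -30.6667°.
Extended square 4, 5: +4·0.00833333° lon, +5·0.00416667° lat → SW at lon 92.8667°, lat -30.6458°.
Cell spans 0.00833333° lon × 0.00416667° lat. NE corner is SW corner plus one full cell.
latitude -30.64167, longitude 92.87500.

-30.64167, 92.87500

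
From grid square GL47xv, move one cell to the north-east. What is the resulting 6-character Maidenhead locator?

GL57aw

Longitude subsquare x = 23; +1 → 24, wraps to 0 = a, carry into square.
Longitude square 4; +1 → 5.
Latitude subsquare v = 21; +1 → 22 = w.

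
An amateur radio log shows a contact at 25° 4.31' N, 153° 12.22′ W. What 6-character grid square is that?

BL35jb

Add 180° to longitude and 90° to latitude: 26.7963, 115.0718.
Field: 26.7963/20 → 1 → B, 115.0718/10 → 11 → L; chars BL.
Square: 6.7963/2 → 3, 5.0718/1 → 5; chars 35.
Subsquare: 0.7963/0.0833333 → 9 → j, 0.0718/0.0416667 → 1 → b; chars jb.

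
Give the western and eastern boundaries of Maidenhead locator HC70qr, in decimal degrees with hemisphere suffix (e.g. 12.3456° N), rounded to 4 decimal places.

24.6667° W, 24.5833° W

Field H=7, C=2: +7·20° lon, +2·10° lat → SW at lon -40°, lat -70°.
Square 7, 0: +7·2° lon, +0·1° lat → SW at lon -26°, lat -70°.
Subsquare q=16, r=17: +16·0.0833333° lon, +17·0.0416667° lat → SW at lon -24.6667°, lat -69.2917°.
Cell spans 0.0833333° lon × 0.0416667° lat.
west 24.6667° W, east 24.5833° W.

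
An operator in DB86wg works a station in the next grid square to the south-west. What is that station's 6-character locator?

DB86vf

Longitude subsquare w = 22; −1 → 21 = v.
Latitude subsquare g = 6; −1 → 5 = f.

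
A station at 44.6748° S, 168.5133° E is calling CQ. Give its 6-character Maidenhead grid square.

RE45gh

Shift to the Maidenhead origin (180°W, 90°S): lon 348.5133, lat 45.3252.
Field: lon ⌊348.5133/20⌋ = 17 → R; lat ⌊45.3252/10⌋ = 4 → E.
Square: lon ⌊8.5133/2⌋ = 4; lat ⌊5.3252/1⌋ = 5.
Subsquare: lon ⌊0.5133/0.0833333⌋ = 6 → g; lat ⌊0.3252/0.0416667⌋ = 7 → h.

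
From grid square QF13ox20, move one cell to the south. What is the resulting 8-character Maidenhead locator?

QF13ow29

Latitude extended square 0; −1 → -1, wraps to 9, carry into subsquare.
Latitude subsquare x = 23; −1 → 22 = w.
The longitude characters are unchanged.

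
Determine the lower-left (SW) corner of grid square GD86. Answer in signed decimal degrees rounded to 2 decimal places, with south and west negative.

Field G=6, D=3: +6·20° lon, +3·10° lat → SW at lon -60°, lat -60°.
Square 8, 6: +8·2° lon, +6·1° lat → SW at lon -44°, lat -54°.
latitude -54.00, longitude -44.00.

-54.00, -44.00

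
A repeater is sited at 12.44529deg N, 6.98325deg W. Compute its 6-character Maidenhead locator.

IK62mk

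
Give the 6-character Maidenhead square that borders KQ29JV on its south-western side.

KQ29iu

Longitude subsquare j = 9; −1 → 8 = i.
Latitude subsquare v = 21; −1 → 20 = u.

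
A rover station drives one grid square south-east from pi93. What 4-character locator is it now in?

QI02

Longitude square 9; +1 → 10, wraps to 0, carry into field.
Longitude field P = 15; +1 → 16 = Q.
Latitude square 3; −1 → 2.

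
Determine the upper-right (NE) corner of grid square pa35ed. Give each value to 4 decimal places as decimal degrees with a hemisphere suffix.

Field P=15, A=0: +15·20° lon, +0·10° lat → SW at lon 120°, lat -90°.
Square 3, 5: +3·2° lon, +5·1° lat → SW at lon 126°, lat -85°.
Subsquare e=4, d=3: +4·0.0833333° lon, +3·0.0416667° lat → SW at lon 126.333°, lat -84.875°.
Cell spans 0.0833333° lon × 0.0416667° lat. NE corner is SW corner plus one full cell.
latitude 84.8333° S, longitude 126.4167° E.

84.8333° S, 126.4167° E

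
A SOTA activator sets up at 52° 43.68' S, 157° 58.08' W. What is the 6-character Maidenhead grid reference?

BD17ag

Offset from 180°W / 90°S: lon 22.0320°, lat 37.2720°.
Field: lon ⌊22.0320/20⌋ = 1 → B; lat ⌊37.2720/10⌋ = 3 → D.
Square: lon ⌊2.0320/2⌋ = 1; lat ⌊7.2720/1⌋ = 7.
Subsquare: lon ⌊0.0320/0.0833333⌋ = 0 → a; lat ⌊0.2720/0.0416667⌋ = 6 → g.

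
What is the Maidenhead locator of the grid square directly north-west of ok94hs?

Longitude subsquare h = 7; −1 → 6 = g.
Latitude subsquare s = 18; +1 → 19 = t.

OK94gt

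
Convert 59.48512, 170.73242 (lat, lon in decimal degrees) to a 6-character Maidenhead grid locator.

RO59il

Offset from 180°W / 90°S: lon 350.7324°, lat 149.4851°.
Field: 350.7324/20 → 17 → R, 149.4851/10 → 14 → O; chars RO.
Square: 10.7324/2 → 5, 9.4851/1 → 9; chars 59.
Subsquare: 0.7324/0.0833333 → 8 → i, 0.4851/0.0416667 → 11 → l; chars il.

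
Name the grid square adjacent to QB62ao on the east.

QB62bo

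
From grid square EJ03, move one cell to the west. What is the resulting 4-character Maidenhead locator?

Longitude square 0; −1 → -1, wraps to 9, carry into field.
Longitude field E = 4; −1 → 3 = D.
The latitude characters are unchanged.

DJ93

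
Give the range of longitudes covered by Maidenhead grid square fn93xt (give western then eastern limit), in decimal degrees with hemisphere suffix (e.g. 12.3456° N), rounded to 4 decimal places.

Field F=5, N=13: +5·20° lon, +13·10° lat → SW at lon -80°, lat 40°.
Square 9, 3: +9·2° lon, +3·1° lat → SW at lon -62°, lat 43°.
Subsquare x=23, t=19: +23·0.0833333° lon, +19·0.0416667° lat → SW at lon -60.0833°, lat 43.7917°.
Cell spans 0.0833333° lon × 0.0416667° lat.
west 60.0833° W, east 60.0000° W.

60.0833° W, 60.0000° W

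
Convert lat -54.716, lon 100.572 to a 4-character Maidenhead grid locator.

Shift to the Maidenhead origin (180°W, 90°S): lon 280.57, lat 35.28.
Field: 280.57/20 → 14 → O, 35.28/10 → 3 → D; chars OD.
Square: 0.57/2 → 0, 5.28/1 → 5; chars 05.

OD05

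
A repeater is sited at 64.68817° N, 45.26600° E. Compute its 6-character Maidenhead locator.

Shift to the Maidenhead origin (180°W, 90°S): lon 225.2660, lat 154.6882.
Field (20°×10°, letters A–R): 225.2660/20 → 11 → L, 154.6882/10 → 15 → P; chars LP.
Square (2°×1°, digits 0–9): 5.2660/2 → 2, 4.6882/1 → 4; chars 24.
Subsquare (5′×2.5′, letters a–x): 1.2660/0.0833333 → 15 → p, 0.6882/0.0416667 → 16 → q; chars pq.

LP24pq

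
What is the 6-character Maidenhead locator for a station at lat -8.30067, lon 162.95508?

Offset from 180°W / 90°S: lon 342.9551°, lat 81.6993°.
Field: 342.9551/20 → 17 → R, 81.6993/10 → 8 → I; chars RI.
Square: 2.9551/2 → 1, 1.6993/1 → 1; chars 11.
Subsquare: 0.9551/0.0833333 → 11 → l, 0.6993/0.0416667 → 16 → q; chars lq.

RI11lq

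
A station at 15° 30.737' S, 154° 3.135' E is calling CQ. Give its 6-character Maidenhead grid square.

QH74al

Add 180° to longitude and 90° to latitude: 334.0522, 74.4877.
Field: 334.0522/20 → 16 → Q, 74.4877/10 → 7 → H; chars QH.
Square: 14.0522/2 → 7, 4.4877/1 → 4; chars 74.
Subsquare: 0.0522/0.0833333 → 0 → a, 0.4877/0.0416667 → 11 → l; chars al.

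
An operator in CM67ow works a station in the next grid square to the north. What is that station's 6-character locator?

Latitude subsquare w = 22; +1 → 23 = x.
The longitude characters are unchanged.

CM67ox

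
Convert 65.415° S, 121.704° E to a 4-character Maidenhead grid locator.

PC04

Offset from 180°W / 90°S: lon 301.70°, lat 24.58°.
Field: lon ⌊301.70/20⌋ = 15 → P; lat ⌊24.58/10⌋ = 2 → C.
Square: lon ⌊1.70/2⌋ = 0; lat ⌊4.58/1⌋ = 4.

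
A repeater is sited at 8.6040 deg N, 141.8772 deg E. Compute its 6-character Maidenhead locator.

Offset from 180°W / 90°S: lon 321.8772°, lat 98.6040°.
Field (20°×10°, letters A–R): 321.8772/20 → 16 → Q, 98.6040/10 → 9 → J; chars QJ.
Square (2°×1°, digits 0–9): 1.8772/2 → 0, 8.6040/1 → 8; chars 08.
Subsquare (5′×2.5′, letters a–x): 1.8772/0.0833333 → 22 → w, 0.6040/0.0416667 → 14 → o; chars wo.

QJ08wo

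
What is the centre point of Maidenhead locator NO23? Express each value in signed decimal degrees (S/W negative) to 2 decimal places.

Field N=13, O=14: +13·20° lon, +14·10° lat → SW at lon 80°, lat 50°.
Square 2, 3: +2·2° lon, +3·1° lat → SW at lon 84°, lat 53°.
Cell spans 2° lon × 1° lat. Centre is SW corner plus half of each.
latitude 53.50, longitude 85.00.

53.50, 85.00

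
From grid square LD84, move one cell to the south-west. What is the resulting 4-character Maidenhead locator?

Longitude square 8; −1 → 7.
Latitude square 4; −1 → 3.

LD73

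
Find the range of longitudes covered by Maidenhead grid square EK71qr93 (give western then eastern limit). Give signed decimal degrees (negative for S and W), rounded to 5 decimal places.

-84.59167, -84.58333

Field E=4, K=10: +4·20° lon, +10·10° lat → SW at lon -100°, lat 10°.
Square 7, 1: +7·2° lon, +1·1° lat → SW at lon -86°, lat 11°.
Subsquare q=16, r=17: +16·0.0833333° lon, +17·0.0416667° lat → SW at lon -84.6667°, lat 11.7083°.
Extended square 9, 3: +9·0.00833333° lon, +3·0.00416667° lat → SW at lon -84.5917°, lat 11.7208°.
Cell spans 0.00833333° lon × 0.00416667° lat.
west -84.59167, east -84.58333.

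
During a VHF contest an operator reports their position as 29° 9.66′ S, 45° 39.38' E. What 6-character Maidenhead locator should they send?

LG20tu

Add 180° to longitude and 90° to latitude: 225.6563, 60.8390.
Field: lon ⌊225.6563/20⌋ = 11 → L; lat ⌊60.8390/10⌋ = 6 → G.
Square: lon ⌊5.6563/2⌋ = 2; lat ⌊0.8390/1⌋ = 0.
Subsquare: lon ⌊1.6563/0.0833333⌋ = 19 → t; lat ⌊0.8390/0.0416667⌋ = 20 → u.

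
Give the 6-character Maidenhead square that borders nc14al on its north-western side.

Longitude subsquare a = 0; −1 → -1, wraps to 23 = x, carry into square.
Longitude square 1; −1 → 0.
Latitude subsquare l = 11; +1 → 12 = m.

NC04xm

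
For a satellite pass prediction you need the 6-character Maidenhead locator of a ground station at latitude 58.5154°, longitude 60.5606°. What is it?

MO08gm

Offset from 180°W / 90°S: lon 240.5606°, lat 148.5154°.
Field: lon ⌊240.5606/20⌋ = 12 → M; lat ⌊148.5154/10⌋ = 14 → O.
Square: lon ⌊0.5606/2⌋ = 0; lat ⌊8.5154/1⌋ = 8.
Subsquare: lon ⌊0.5606/0.0833333⌋ = 6 → g; lat ⌊0.5154/0.0416667⌋ = 12 → m.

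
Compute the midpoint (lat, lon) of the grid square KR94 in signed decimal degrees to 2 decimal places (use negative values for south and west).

84.50, 39.00

Field K=10, R=17: +10·20° lon, +17·10° lat → SW at lon 20°, lat 80°.
Square 9, 4: +9·2° lon, +4·1° lat → SW at lon 38°, lat 84°.
Cell spans 2° lon × 1° lat. Centre is SW corner plus half of each.
latitude 84.50, longitude 39.00.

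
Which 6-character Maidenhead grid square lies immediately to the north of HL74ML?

Latitude subsquare l = 11; +1 → 12 = m.
The longitude characters are unchanged.

HL74mm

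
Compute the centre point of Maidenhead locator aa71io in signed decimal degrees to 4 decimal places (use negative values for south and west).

-88.3958, -165.2917

Field A=0, A=0: +0·20° lon, +0·10° lat → SW at lon -180°, lat -90°.
Square 7, 1: +7·2° lon, +1·1° lat → SW at lon -166°, lat -89°.
Subsquare i=8, o=14: +8·0.0833333° lon, +14·0.0416667° lat → SW at lon -165.333°, lat -88.4167°.
Cell spans 0.0833333° lon × 0.0416667° lat. Centre is SW corner plus half of each.
latitude -88.3958, longitude -165.2917.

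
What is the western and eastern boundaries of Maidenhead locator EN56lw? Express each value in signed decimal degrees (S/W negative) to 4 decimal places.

Field E=4, N=13: +4·20° lon, +13·10° lat → SW at lon -100°, lat 40°.
Square 5, 6: +5·2° lon, +6·1° lat → SW at lon -90°, lat 46°.
Subsquare l=11, w=22: +11·0.0833333° lon, +22·0.0416667° lat → SW at lon -89.0833°, lat 46.9167°.
Cell spans 0.0833333° lon × 0.0416667° lat.
west -89.0833, east -89.0000.

-89.0833, -89.0000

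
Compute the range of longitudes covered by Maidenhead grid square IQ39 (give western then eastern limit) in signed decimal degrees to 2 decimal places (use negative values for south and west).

-14.00, -12.00

Field I=8, Q=16: +8·20° lon, +16·10° lat → SW at lon -20°, lat 70°.
Square 3, 9: +3·2° lon, +9·1° lat → SW at lon -14°, lat 79°.
Cell spans 2° lon × 1° lat.
west -14.00, east -12.00.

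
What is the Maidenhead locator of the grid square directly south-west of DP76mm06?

Longitude extended square 0; −1 → -1, wraps to 9, carry into subsquare.
Longitude subsquare m = 12; −1 → 11 = l.
Latitude extended square 6; −1 → 5.

DP76lm95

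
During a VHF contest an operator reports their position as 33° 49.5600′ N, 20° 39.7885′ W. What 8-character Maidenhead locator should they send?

Offset from 180°W / 90°S: lon 159.33686°, lat 123.82600°.
Field: lon ⌊159.33686/20⌋ = 7 → H; lat ⌊123.82600/10⌋ = 12 → M.
Square: lon ⌊19.33686/2⌋ = 9; lat ⌊3.82600/1⌋ = 3.
Subsquare: lon ⌊1.33686/0.0833333⌋ = 16 → q; lat ⌊0.82600/0.0416667⌋ = 19 → t.
Extended square: lon ⌊0.00353/0.00833333⌋ = 0; lat ⌊0.03433/0.00416667⌋ = 8.

HM93qt08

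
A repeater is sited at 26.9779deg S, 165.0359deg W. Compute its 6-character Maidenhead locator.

Shift to the Maidenhead origin (180°W, 90°S): lon 14.9641, lat 63.0221.
Field: lon ⌊14.9641/20⌋ = 0 → A; lat ⌊63.0221/10⌋ = 6 → G.
Square: lon ⌊14.9641/2⌋ = 7; lat ⌊3.0221/1⌋ = 3.
Subsquare: lon ⌊0.9641/0.0833333⌋ = 11 → l; lat ⌊0.0221/0.0416667⌋ = 0 → a.

AG73la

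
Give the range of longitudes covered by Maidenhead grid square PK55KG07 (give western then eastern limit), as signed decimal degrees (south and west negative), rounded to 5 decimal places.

130.83333, 130.84167

Field P=15, K=10: +15·20° lon, +10·10° lat → SW at lon 120°, lat 10°.
Square 5, 5: +5·2° lon, +5·1° lat → SW at lon 130°, lat 15°.
Subsquare k=10, g=6: +10·0.0833333° lon, +6·0.0416667° lat → SW at lon 130.833°, lat 15.25°.
Extended square 0, 7: +0·0.00833333° lon, +7·0.00416667° lat → SW at lon 130.833°, lat 15.2792°.
Cell spans 0.00833333° lon × 0.00416667° lat.
west 130.83333, east 130.84167.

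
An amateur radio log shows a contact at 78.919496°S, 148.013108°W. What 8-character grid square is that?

Add 180° to longitude and 90° to latitude: 31.98689, 11.08050.
Field: lon ⌊31.98689/20⌋ = 1 → B; lat ⌊11.08050/10⌋ = 1 → B.
Square: lon ⌊11.98689/2⌋ = 5; lat ⌊1.08050/1⌋ = 1.
Subsquare: lon ⌊1.98689/0.0833333⌋ = 23 → x; lat ⌊0.08050/0.0416667⌋ = 1 → b.
Extended square: lon ⌊0.07023/0.00833333⌋ = 8; lat ⌊0.03884/0.00416667⌋ = 9.

BB51xb89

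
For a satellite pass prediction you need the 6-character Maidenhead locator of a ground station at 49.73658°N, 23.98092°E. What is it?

Offset from 180°W / 90°S: lon 203.9809°, lat 139.7366°.
Field: 203.9809/20 → 10 → K, 139.7366/10 → 13 → N; chars KN.
Square: 3.9809/2 → 1, 9.7366/1 → 9; chars 19.
Subsquare: 1.9809/0.0833333 → 23 → x, 0.7366/0.0416667 → 17 → r; chars xr.

KN19xr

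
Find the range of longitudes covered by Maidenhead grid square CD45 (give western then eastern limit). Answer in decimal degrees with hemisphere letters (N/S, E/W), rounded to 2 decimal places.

132.00° W, 130.00° W

Field C=2, D=3: +2·20° lon, +3·10° lat → SW at lon -140°, lat -60°.
Square 4, 5: +4·2° lon, +5·1° lat → SW at lon -132°, lat -55°.
Cell spans 2° lon × 1° lat.
west 132.00° W, east 130.00° W.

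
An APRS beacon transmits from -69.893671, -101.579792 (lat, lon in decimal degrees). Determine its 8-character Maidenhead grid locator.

DC90fc05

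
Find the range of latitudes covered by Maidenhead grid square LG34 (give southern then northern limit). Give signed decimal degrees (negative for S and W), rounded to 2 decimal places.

-26.00, -25.00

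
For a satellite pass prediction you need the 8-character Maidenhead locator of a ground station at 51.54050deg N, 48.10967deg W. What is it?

GO51wm69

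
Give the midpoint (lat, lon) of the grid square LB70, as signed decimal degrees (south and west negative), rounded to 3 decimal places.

Field L=11, B=1: +11·20° lon, +1·10° lat → SW at lon 40°, lat -80°.
Square 7, 0: +7·2° lon, +0·1° lat → SW at lon 54°, lat -80°.
Cell spans 2° lon × 1° lat. Centre is SW corner plus half of each.
latitude -79.500, longitude 55.000.

-79.500, 55.000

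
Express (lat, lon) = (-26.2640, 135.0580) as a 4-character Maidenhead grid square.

Add 180° to longitude and 90° to latitude: 315.06, 63.74.
Field: 315.06/20 → 15 → P, 63.74/10 → 6 → G; chars PG.
Square: 15.06/2 → 7, 3.74/1 → 3; chars 73.

PG73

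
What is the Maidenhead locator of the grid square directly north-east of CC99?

DD00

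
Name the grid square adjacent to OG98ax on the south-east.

Longitude subsquare a = 0; +1 → 1 = b.
Latitude subsquare x = 23; −1 → 22 = w.

OG98bw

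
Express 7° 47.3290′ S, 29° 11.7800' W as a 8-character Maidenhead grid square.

Shift to the Maidenhead origin (180°W, 90°S): lon 150.80367, lat 82.21118.
Field: lon ⌊150.80367/20⌋ = 7 → H; lat ⌊82.21118/10⌋ = 8 → I.
Square: lon ⌊10.80367/2⌋ = 5; lat ⌊2.21118/1⌋ = 2.
Subsquare: lon ⌊0.80367/0.0833333⌋ = 9 → j; lat ⌊0.21118/0.0416667⌋ = 5 → f.
Extended square: lon ⌊0.05367/0.00833333⌋ = 6; lat ⌊0.00285/0.00416667⌋ = 0.

HI52jf60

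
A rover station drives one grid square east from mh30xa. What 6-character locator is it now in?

MH40aa

Longitude subsquare x = 23; +1 → 24, wraps to 0 = a, carry into square.
Longitude square 3; +1 → 4.
The latitude characters are unchanged.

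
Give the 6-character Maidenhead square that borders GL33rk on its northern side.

GL33rl

Latitude subsquare k = 10; +1 → 11 = l.
The longitude characters are unchanged.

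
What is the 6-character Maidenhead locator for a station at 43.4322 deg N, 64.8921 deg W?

FN73nk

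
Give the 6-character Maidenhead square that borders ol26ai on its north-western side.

OL16xj

Longitude subsquare a = 0; −1 → -1, wraps to 23 = x, carry into square.
Longitude square 2; −1 → 1.
Latitude subsquare i = 8; +1 → 9 = j.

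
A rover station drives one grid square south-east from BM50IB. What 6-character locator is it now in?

BM50ja

Longitude subsquare i = 8; +1 → 9 = j.
Latitude subsquare b = 1; −1 → 0 = a.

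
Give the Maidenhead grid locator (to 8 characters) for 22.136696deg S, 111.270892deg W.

Add 180° to longitude and 90° to latitude: 68.72911, 67.86330.
Field (20°×10°, letters A–R): lon ⌊68.72911/20⌋ = 3 → D; lat ⌊67.86330/10⌋ = 6 → G.
Square (2°×1°, digits 0–9): lon ⌊8.72911/2⌋ = 4; lat ⌊7.86330/1⌋ = 7.
Subsquare (5′×2.5′, letters a–x): lon ⌊0.72911/0.0833333⌋ = 8 → i; lat ⌊0.86330/0.0416667⌋ = 20 → u.
Extended square (30″×15″, digits 0–9): lon ⌊0.06244/0.00833333⌋ = 7; lat ⌊0.02997/0.00416667⌋ = 7.

DG47iu77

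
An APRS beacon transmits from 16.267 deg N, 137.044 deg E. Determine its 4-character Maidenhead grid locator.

PK86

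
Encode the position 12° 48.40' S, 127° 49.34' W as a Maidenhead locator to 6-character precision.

CH67ce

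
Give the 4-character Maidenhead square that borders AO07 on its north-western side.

RO98

Longitude square 0; −1 → -1, wraps to 9, carry into field.
Longitude field A = 0; −1 → -1, wraps to 17 = R, wrapping around the antimeridian.
Latitude square 7; +1 → 8.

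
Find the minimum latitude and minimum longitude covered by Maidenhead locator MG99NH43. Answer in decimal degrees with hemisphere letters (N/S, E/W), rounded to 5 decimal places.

Field M=12, G=6: +12·20° lon, +6·10° lat → SW at lon 60°, lat -30°.
Square 9, 9: +9·2° lon, +9·1° lat → SW at lon 78°, lat -21°.
Subsquare n=13, h=7: +13·0.0833333° lon, +7·0.0416667° lat → SW at lon 79.0833°, lat -20.7083°.
Extended square 4, 3: +4·0.00833333° lon, +3·0.00416667° lat → SW at lon 79.1167°, lat -20.6958°.
latitude 20.69583° S, longitude 79.11667° E.

20.69583° S, 79.11667° E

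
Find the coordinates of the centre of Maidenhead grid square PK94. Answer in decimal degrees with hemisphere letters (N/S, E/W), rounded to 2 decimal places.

Field P=15, K=10: +15·20° lon, +10·10° lat → SW at lon 120°, lat 10°.
Square 9, 4: +9·2° lon, +4·1° lat → SW at lon 138°, lat 14°.
Cell spans 2° lon × 1° lat. Centre is SW corner plus half of each.
latitude 14.50° N, longitude 139.00° E.

14.50° N, 139.00° E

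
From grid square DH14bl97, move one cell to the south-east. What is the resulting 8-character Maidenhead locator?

DH14cl06

Longitude extended square 9; +1 → 10, wraps to 0, carry into subsquare.
Longitude subsquare b = 1; +1 → 2 = c.
Latitude extended square 7; −1 → 6.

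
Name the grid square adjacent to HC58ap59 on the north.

Latitude extended square 9; +1 → 10, wraps to 0, carry into subsquare.
Latitude subsquare p = 15; +1 → 16 = q.
The longitude characters are unchanged.

HC58aq50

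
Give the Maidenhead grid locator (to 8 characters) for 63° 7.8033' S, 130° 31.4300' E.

PC56gu28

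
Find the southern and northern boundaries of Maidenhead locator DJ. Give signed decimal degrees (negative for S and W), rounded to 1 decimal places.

Field D=3, J=9: +3·20° lon, +9·10° lat → SW at lon -120°, lat 0°.
Cell spans 20° lon × 10° lat.
south 0.0, north 10.0.

0.0, 10.0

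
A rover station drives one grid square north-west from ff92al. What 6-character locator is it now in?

Longitude subsquare a = 0; −1 → -1, wraps to 23 = x, carry into square.
Longitude square 9; −1 → 8.
Latitude subsquare l = 11; +1 → 12 = m.

FF82xm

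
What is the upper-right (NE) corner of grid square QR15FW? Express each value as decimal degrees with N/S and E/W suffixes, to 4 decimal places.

85.9583° N, 142.5000° E

Field Q=16, R=17: +16·20° lon, +17·10° lat → SW at lon 140°, lat 80°.
Square 1, 5: +1·2° lon, +5·1° lat → SW at lon 142°, lat 85°.
Subsquare f=5, w=22: +5·0.0833333° lon, +22·0.0416667° lat → SW at lon 142.417°, lat 85.9167°.
Cell spans 0.0833333° lon × 0.0416667° lat. NE corner is SW corner plus one full cell.
latitude 85.9583° N, longitude 142.5000° E.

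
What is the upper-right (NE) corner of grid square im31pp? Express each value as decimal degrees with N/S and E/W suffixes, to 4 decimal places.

Field I=8, M=12: +8·20° lon, +12·10° lat → SW at lon -20°, lat 30°.
Square 3, 1: +3·2° lon, +1·1° lat → SW at lon -14°, lat 31°.
Subsquare p=15, p=15: +15·0.0833333° lon, +15·0.0416667° lat → SW at lon -12.75°, lat 31.625°.
Cell spans 0.0833333° lon × 0.0416667° lat. NE corner is SW corner plus one full cell.
latitude 31.6667° N, longitude 12.6667° W.

31.6667° N, 12.6667° W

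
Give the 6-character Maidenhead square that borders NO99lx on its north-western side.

Longitude subsquare l = 11; −1 → 10 = k.
Latitude subsquare x = 23; +1 → 24, wraps to 0 = a, carry into square.
Latitude square 9; +1 → 10, wraps to 0, carry into field.
Latitude field O = 14; +1 → 15 = P.

NP90ka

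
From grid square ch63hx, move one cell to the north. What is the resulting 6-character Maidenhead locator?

CH64ha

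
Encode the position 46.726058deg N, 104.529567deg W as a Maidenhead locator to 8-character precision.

DN76rr64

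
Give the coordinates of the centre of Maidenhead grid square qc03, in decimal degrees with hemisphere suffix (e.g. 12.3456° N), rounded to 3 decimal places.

66.500° S, 141.000° E

Field Q=16, C=2: +16·20° lon, +2·10° lat → SW at lon 140°, lat -70°.
Square 0, 3: +0·2° lon, +3·1° lat → SW at lon 140°, lat -67°.
Cell spans 2° lon × 1° lat. Centre is SW corner plus half of each.
latitude 66.500° S, longitude 141.000° E.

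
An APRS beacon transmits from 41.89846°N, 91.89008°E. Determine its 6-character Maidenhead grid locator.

NN51wv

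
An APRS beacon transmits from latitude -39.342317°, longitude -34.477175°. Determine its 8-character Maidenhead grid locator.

Offset from 180°W / 90°S: lon 145.52283°, lat 50.65768°.
Field: 145.52283/20 → 7 → H, 50.65768/10 → 5 → F; chars HF.
Square: 5.52283/2 → 2, 0.65768/1 → 0; chars 20.
Subsquare: 1.52283/0.0833333 → 18 → s, 0.65768/0.0416667 → 15 → p; chars sp.
Extended square: 0.02283/0.00833333 → 2, 0.03268/0.00416667 → 7; chars 27.

HF20sp27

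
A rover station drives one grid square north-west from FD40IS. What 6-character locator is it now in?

FD40ht

Longitude subsquare i = 8; −1 → 7 = h.
Latitude subsquare s = 18; +1 → 19 = t.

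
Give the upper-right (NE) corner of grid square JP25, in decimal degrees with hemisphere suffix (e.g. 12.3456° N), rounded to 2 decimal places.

66.00° N, 6.00° E

Field J=9, P=15: +9·20° lon, +15·10° lat → SW at lon 0°, lat 60°.
Square 2, 5: +2·2° lon, +5·1° lat → SW at lon 4°, lat 65°.
Cell spans 2° lon × 1° lat. NE corner is SW corner plus one full cell.
latitude 66.00° N, longitude 6.00° E.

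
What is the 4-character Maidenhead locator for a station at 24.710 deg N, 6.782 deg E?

Shift to the Maidenhead origin (180°W, 90°S): lon 186.78, lat 114.71.
Field (20°×10°, letters A–R): lon ⌊186.78/20⌋ = 9 → J; lat ⌊114.71/10⌋ = 11 → L.
Square (2°×1°, digits 0–9): lon ⌊6.78/2⌋ = 3; lat ⌊4.71/1⌋ = 4.

JL34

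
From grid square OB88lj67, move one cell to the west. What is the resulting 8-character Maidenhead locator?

OB88lj57

Longitude extended square 6; −1 → 5.
The latitude characters are unchanged.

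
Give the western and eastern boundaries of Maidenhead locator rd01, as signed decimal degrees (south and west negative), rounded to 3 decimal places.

Field R=17, D=3: +17·20° lon, +3·10° lat → SW at lon 160°, lat -60°.
Square 0, 1: +0·2° lon, +1·1° lat → SW at lon 160°, lat -59°.
Cell spans 2° lon × 1° lat.
west 160.000, east 162.000.

160.000, 162.000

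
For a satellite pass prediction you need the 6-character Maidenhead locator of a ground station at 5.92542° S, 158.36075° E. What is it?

QI94eb

Add 180° to longitude and 90° to latitude: 338.3607, 84.0746.
Field: lon ⌊338.3607/20⌋ = 16 → Q; lat ⌊84.0746/10⌋ = 8 → I.
Square: lon ⌊18.3607/2⌋ = 9; lat ⌊4.0746/1⌋ = 4.
Subsquare: lon ⌊0.3607/0.0833333⌋ = 4 → e; lat ⌊0.0746/0.0416667⌋ = 1 → b.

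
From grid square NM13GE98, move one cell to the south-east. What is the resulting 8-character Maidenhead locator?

NM13he07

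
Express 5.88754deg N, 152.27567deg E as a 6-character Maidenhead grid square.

QJ65dv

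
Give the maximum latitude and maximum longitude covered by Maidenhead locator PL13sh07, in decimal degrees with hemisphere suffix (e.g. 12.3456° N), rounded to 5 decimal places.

23.32500° N, 123.50833° E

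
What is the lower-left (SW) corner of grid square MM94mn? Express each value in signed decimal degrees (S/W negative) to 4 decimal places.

34.5417, 79.0000

Field M=12, M=12: +12·20° lon, +12·10° lat → SW at lon 60°, lat 30°.
Square 9, 4: +9·2° lon, +4·1° lat → SW at lon 78°, lat 34°.
Subsquare m=12, n=13: +12·0.0833333° lon, +13·0.0416667° lat → SW at lon 79°, lat 34.5417°.
latitude 34.5417, longitude 79.0000.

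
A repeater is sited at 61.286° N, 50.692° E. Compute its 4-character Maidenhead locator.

Shift to the Maidenhead origin (180°W, 90°S): lon 230.69, lat 151.29.
Field (20°×10°, letters A–R): 230.69/20 → 11 → L, 151.29/10 → 15 → P; chars LP.
Square (2°×1°, digits 0–9): 10.69/2 → 5, 1.29/1 → 1; chars 51.

LP51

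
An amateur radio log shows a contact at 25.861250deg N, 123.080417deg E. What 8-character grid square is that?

Add 180° to longitude and 90° to latitude: 303.08042, 115.86125.
Field: 303.08042/20 → 15 → P, 115.86125/10 → 11 → L; chars PL.
Square: 3.08042/2 → 1, 5.86125/1 → 5; chars 15.
Subsquare: 1.08042/0.0833333 → 12 → m, 0.86125/0.0416667 → 20 → u; chars mu.
Extended square: 0.08042/0.00833333 → 9, 0.02792/0.00416667 → 6; chars 96.

PL15mu96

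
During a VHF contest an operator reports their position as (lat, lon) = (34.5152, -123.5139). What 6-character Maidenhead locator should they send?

CM84fm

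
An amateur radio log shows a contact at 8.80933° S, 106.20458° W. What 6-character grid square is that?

DI61ve

Shift to the Maidenhead origin (180°W, 90°S): lon 73.7954, lat 81.1907.
Field: 73.7954/20 → 3 → D, 81.1907/10 → 8 → I; chars DI.
Square: 13.7954/2 → 6, 1.1907/1 → 1; chars 61.
Subsquare: 1.7954/0.0833333 → 21 → v, 0.1907/0.0416667 → 4 → e; chars ve.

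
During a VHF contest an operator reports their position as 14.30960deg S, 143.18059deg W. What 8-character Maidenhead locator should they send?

BH85jq85

Shift to the Maidenhead origin (180°W, 90°S): lon 36.81941, lat 75.69040.
Field: lon ⌊36.81941/20⌋ = 1 → B; lat ⌊75.69040/10⌋ = 7 → H.
Square: lon ⌊16.81941/2⌋ = 8; lat ⌊5.69040/1⌋ = 5.
Subsquare: lon ⌊0.81941/0.0833333⌋ = 9 → j; lat ⌊0.69040/0.0416667⌋ = 16 → q.
Extended square: lon ⌊0.06941/0.00833333⌋ = 8; lat ⌊0.02373/0.00416667⌋ = 5.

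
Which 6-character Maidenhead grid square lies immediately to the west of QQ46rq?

QQ46qq

Longitude subsquare r = 17; −1 → 16 = q.
The latitude characters are unchanged.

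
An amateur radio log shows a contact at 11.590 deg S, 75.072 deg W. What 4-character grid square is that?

Shift to the Maidenhead origin (180°W, 90°S): lon 104.93, lat 78.41.
Field: 104.93/20 → 5 → F, 78.41/10 → 7 → H; chars FH.
Square: 4.93/2 → 2, 8.41/1 → 8; chars 28.

FH28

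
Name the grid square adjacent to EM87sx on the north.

EM88sa

Latitude subsquare x = 23; +1 → 24, wraps to 0 = a, carry into square.
Latitude square 7; +1 → 8.
The longitude characters are unchanged.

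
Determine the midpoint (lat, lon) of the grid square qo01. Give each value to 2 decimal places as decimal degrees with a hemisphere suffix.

51.50° N, 141.00° E

Field Q=16, O=14: +16·20° lon, +14·10° lat → SW at lon 140°, lat 50°.
Square 0, 1: +0·2° lon, +1·1° lat → SW at lon 140°, lat 51°.
Cell spans 2° lon × 1° lat. Centre is SW corner plus half of each.
latitude 51.50° N, longitude 141.00° E.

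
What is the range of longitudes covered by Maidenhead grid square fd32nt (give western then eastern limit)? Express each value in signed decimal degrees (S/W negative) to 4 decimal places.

Field F=5, D=3: +5·20° lon, +3·10° lat → SW at lon -80°, lat -60°.
Square 3, 2: +3·2° lon, +2·1° lat → SW at lon -74°, lat -58°.
Subsquare n=13, t=19: +13·0.0833333° lon, +19·0.0416667° lat → SW at lon -72.9167°, lat -57.2083°.
Cell spans 0.0833333° lon × 0.0416667° lat.
west -72.9167, east -72.8333.

-72.9167, -72.8333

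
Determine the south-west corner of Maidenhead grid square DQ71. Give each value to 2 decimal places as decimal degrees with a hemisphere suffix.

Field D=3, Q=16: +3·20° lon, +16·10° lat → SW at lon -120°, lat 70°.
Square 7, 1: +7·2° lon, +1·1° lat → SW at lon -106°, lat 71°.
latitude 71.00° N, longitude 106.00° W.

71.00° N, 106.00° W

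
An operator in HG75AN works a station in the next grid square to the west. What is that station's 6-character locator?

Longitude subsquare a = 0; −1 → -1, wraps to 23 = x, carry into square.
Longitude square 7; −1 → 6.
The latitude characters are unchanged.

HG65xn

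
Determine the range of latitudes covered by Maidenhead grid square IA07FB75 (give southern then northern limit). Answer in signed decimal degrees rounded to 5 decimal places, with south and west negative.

-82.93750, -82.93333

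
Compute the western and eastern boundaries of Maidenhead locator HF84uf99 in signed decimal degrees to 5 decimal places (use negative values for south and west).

Field H=7, F=5: +7·20° lon, +5·10° lat → SW at lon -40°, lat -40°.
Square 8, 4: +8·2° lon, +4·1° lat → SW at lon -24°, lat -36°.
Subsquare u=20, f=5: +20·0.0833333° lon, +5·0.0416667° lat → SW at lon -22.3333°, lat -35.7917°.
Extended square 9, 9: +9·0.00833333° lon, +9·0.00416667° lat → SW at lon -22.2583°, lat -35.7542°.
Cell spans 0.00833333° lon × 0.00416667° lat.
west -22.25833, east -22.25000.

-22.25833, -22.25000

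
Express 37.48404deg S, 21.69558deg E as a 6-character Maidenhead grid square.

Shift to the Maidenhead origin (180°W, 90°S): lon 201.6956, lat 52.5160.
Field: 201.6956/20 → 10 → K, 52.5160/10 → 5 → F; chars KF.
Square: 1.6956/2 → 0, 2.5160/1 → 2; chars 02.
Subsquare: 1.6956/0.0833333 → 20 → u, 0.5160/0.0416667 → 12 → m; chars um.

KF02um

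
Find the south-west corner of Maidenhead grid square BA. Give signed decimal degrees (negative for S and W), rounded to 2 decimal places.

Field B=1, A=0: +1·20° lon, +0·10° lat → SW at lon -160°, lat -90°.
latitude -90.00, longitude -160.00.

-90.00, -160.00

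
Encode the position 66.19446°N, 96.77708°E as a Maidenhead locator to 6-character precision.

Add 180° to longitude and 90° to latitude: 276.7771, 156.1945.
Field: 276.7771/20 → 13 → N, 156.1945/10 → 15 → P; chars NP.
Square: 16.7771/2 → 8, 6.1945/1 → 6; chars 86.
Subsquare: 0.7771/0.0833333 → 9 → j, 0.1945/0.0416667 → 4 → e; chars je.

NP86je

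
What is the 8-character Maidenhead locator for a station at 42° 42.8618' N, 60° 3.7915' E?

MN02ar71

Add 180° to longitude and 90° to latitude: 240.06319, 132.71436.
Field (20°×10°, letters A–R): lon ⌊240.06319/20⌋ = 12 → M; lat ⌊132.71436/10⌋ = 13 → N.
Square (2°×1°, digits 0–9): lon ⌊0.06319/2⌋ = 0; lat ⌊2.71436/1⌋ = 2.
Subsquare (5′×2.5′, letters a–x): lon ⌊0.06319/0.0833333⌋ = 0 → a; lat ⌊0.71436/0.0416667⌋ = 17 → r.
Extended square (30″×15″, digits 0–9): lon ⌊0.06319/0.00833333⌋ = 7; lat ⌊0.00603/0.00416667⌋ = 1.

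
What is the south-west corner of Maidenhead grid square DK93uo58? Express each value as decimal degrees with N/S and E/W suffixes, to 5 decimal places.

13.61667° N, 100.29167° W

Field D=3, K=10: +3·20° lon, +10·10° lat → SW at lon -120°, lat 10°.
Square 9, 3: +9·2° lon, +3·1° lat → SW at lon -102°, lat 13°.
Subsquare u=20, o=14: +20·0.0833333° lon, +14·0.0416667° lat → SW at lon -100.333°, lat 13.5833°.
Extended square 5, 8: +5·0.00833333° lon, +8·0.00416667° lat → SW at lon -100.292°, lat 13.6167°.
latitude 13.61667° N, longitude 100.29167° W.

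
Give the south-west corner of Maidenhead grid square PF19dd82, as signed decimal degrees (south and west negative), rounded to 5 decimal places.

-30.86667, 122.31667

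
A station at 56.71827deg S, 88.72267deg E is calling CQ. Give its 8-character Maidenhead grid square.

ND43ig67

Add 180° to longitude and 90° to latitude: 268.72267, 33.28173.
Field: lon ⌊268.72267/20⌋ = 13 → N; lat ⌊33.28173/10⌋ = 3 → D.
Square: lon ⌊8.72267/2⌋ = 4; lat ⌊3.28173/1⌋ = 3.
Subsquare: lon ⌊0.72267/0.0833333⌋ = 8 → i; lat ⌊0.28173/0.0416667⌋ = 6 → g.
Extended square: lon ⌊0.05600/0.00833333⌋ = 6; lat ⌊0.03173/0.00416667⌋ = 7.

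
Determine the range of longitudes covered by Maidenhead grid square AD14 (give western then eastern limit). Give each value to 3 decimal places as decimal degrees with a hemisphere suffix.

178.000° W, 176.000° W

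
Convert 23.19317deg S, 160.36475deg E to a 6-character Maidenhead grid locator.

Add 180° to longitude and 90° to latitude: 340.3647, 66.8068.
Field: 340.3647/20 → 17 → R, 66.8068/10 → 6 → G; chars RG.
Square: 0.3647/2 → 0, 6.8068/1 → 6; chars 06.
Subsquare: 0.3647/0.0833333 → 4 → e, 0.8068/0.0416667 → 19 → t; chars et.

RG06et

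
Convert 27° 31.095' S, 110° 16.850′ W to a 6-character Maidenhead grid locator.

Add 180° to longitude and 90° to latitude: 69.7192, 62.4818.
Field: lon ⌊69.7192/20⌋ = 3 → D; lat ⌊62.4818/10⌋ = 6 → G.
Square: lon ⌊9.7192/2⌋ = 4; lat ⌊2.4818/1⌋ = 2.
Subsquare: lon ⌊1.7192/0.0833333⌋ = 20 → u; lat ⌊0.4818/0.0416667⌋ = 11 → l.

DG42ul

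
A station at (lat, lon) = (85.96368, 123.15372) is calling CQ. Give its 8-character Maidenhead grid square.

Offset from 180°W / 90°S: lon 303.15372°, lat 175.96368°.
Field (20°×10°, letters A–R): lon ⌊303.15372/20⌋ = 15 → P; lat ⌊175.96368/10⌋ = 17 → R.
Square (2°×1°, digits 0–9): lon ⌊3.15372/2⌋ = 1; lat ⌊5.96368/1⌋ = 5.
Subsquare (5′×2.5′, letters a–x): lon ⌊1.15372/0.0833333⌋ = 13 → n; lat ⌊0.96368/0.0416667⌋ = 23 → x.
Extended square (30″×15″, digits 0–9): lon ⌊0.07039/0.00833333⌋ = 8; lat ⌊0.00535/0.00416667⌋ = 1.

PR15nx81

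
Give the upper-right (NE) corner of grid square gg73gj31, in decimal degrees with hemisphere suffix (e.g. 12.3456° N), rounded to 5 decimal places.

26.61667° S, 45.46667° W

Field G=6, G=6: +6·20° lon, +6·10° lat → SW at lon -60°, lat -30°.
Square 7, 3: +7·2° lon, +3·1° lat → SW at lon -46°, lat -27°.
Subsquare g=6, j=9: +6·0.0833333° lon, +9·0.0416667° lat → SW at lon -45.5°, lat -26.625°.
Extended square 3, 1: +3·0.00833333° lon, +1·0.00416667° lat → SW at lon -45.475°, lat -26.6208°.
Cell spans 0.00833333° lon × 0.00416667° lat. NE corner is SW corner plus one full cell.
latitude 26.61667° S, longitude 45.46667° W.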